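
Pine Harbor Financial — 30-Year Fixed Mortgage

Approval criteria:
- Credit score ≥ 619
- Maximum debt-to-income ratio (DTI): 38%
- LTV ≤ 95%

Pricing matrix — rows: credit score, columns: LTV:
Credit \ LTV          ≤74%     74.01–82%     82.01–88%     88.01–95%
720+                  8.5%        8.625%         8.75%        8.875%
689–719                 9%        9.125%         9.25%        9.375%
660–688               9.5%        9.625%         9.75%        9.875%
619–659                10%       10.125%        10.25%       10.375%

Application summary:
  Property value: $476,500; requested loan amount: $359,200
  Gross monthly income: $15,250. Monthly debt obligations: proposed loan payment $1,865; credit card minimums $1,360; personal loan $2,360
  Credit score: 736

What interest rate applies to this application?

Credit score 736 ≥ 619; Total monthly debts = (1,865 + 1,360 + 2,360) = 5,585. DTI: 5,585 ÷ 15,250 = 36.6%, within the 38% cap
LTV: 359,200 ÷ 476,500 = 75.4%, within 95% cap
Score 736 is in the 720+ band; LTV 75.4% is in the 74.01–82% band → 8.625%.

8.625%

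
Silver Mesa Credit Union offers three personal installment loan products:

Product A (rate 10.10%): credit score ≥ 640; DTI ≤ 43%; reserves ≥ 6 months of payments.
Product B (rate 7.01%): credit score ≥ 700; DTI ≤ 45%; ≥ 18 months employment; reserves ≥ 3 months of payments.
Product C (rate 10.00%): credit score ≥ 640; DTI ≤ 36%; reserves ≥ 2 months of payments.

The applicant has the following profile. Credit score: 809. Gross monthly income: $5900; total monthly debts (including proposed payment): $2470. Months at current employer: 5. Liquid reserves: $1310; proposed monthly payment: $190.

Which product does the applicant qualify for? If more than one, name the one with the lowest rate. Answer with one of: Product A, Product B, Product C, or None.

DTI = 2,470/5,900 = 41.9%.
Reserves = 1,310/190 = 6.9 months.
Product A: score 809 ≥ 640; DTI 41.9% ≤ 43%; reserves 6.9 ≥ 6 mo → qualifies.
Product B: score 809 ≥ 700; DTI 41.9% ≤ 45%; employment 5 < 18 mo; reserves 6.9 ≥ 3 mo → does not qualify.
Product C: score 809 ≥ 640; DTI 41.9% > 36%; reserves 6.9 ≥ 2 mo → does not qualify.

Product A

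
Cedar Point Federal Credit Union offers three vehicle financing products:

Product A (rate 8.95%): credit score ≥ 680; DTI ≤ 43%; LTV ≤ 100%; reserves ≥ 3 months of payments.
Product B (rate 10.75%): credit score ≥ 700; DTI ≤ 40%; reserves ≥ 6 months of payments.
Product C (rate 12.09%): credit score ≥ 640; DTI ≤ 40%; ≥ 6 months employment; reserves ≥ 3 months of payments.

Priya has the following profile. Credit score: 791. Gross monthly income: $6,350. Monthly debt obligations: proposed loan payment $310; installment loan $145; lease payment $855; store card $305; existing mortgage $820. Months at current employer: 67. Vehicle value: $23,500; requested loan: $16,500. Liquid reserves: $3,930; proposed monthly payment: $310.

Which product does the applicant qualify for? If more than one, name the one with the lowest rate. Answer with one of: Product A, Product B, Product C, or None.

Product A

Total debts = (310 + 145 + 855 + 305 + 820) = 2,435; DTI = 2,435/6,350 = 38.3%.
LTV = 16,500/23,500 = 70.2%.
Reserves = 3,930/310 = 12.7 months.
Product A: score 791 ≥ 680; DTI 38.3% ≤ 43%; LTV 70.2% ≤ 100%; reserves 12.7 ≥ 3 mo → qualifies.
Product B: score 791 ≥ 700; DTI 38.3% ≤ 40%; reserves 12.7 ≥ 6 mo → qualifies.
Product C: score 791 ≥ 640; DTI 38.3% ≤ 40%; employment 67 ≥ 6 mo; reserves 12.7 ≥ 3 mo → qualifies.
Qualifying: Product A, Product B, Product C. Lowest rate is 8.95% → Product A.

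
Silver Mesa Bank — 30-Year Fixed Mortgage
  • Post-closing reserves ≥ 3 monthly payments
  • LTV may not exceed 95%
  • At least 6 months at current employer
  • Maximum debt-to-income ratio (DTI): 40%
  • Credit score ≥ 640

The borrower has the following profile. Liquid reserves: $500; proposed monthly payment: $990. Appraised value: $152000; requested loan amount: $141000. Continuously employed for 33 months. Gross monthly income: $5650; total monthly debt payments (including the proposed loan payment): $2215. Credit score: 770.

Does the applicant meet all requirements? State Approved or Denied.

Denied

Reserves = 500/990 = 0.5 months < 3
LTV = 141,000/152,000 = 92.8% ≤ 95%
Employment 33 ≥ 6 months
Debt-to-income = 2,215/5,650 = 39.2% — meets 40% limit
Credit score 770 ≥ 640 (meets)
Fails on reserves.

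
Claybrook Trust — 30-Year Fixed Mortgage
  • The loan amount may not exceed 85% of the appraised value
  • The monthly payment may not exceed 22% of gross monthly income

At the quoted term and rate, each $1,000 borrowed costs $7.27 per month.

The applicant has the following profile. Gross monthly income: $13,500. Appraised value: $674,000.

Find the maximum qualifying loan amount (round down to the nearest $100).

$408,500

Payment cap: 22% × $13,500 = $2,970/month.
At $7.27 per $1,000, that supports 2,970/7.27 × 1,000 ≈ $408,528 → $408,500.
LTV cap: 85% × $674,000 = $572,900 → $572,900.
Binding constraint: payment-to-income.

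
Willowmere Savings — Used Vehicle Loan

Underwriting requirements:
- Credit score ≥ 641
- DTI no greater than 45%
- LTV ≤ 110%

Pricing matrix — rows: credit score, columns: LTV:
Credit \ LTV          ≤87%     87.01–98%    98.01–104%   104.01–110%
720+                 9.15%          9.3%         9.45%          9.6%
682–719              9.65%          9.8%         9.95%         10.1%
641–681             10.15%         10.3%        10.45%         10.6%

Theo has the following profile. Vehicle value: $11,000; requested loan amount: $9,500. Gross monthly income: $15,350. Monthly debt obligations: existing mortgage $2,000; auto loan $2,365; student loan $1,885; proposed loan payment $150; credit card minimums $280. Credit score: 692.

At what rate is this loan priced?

Credit score 692 ≥ 641; Total monthly debts = (2,000 + 2,365 + 1,885 + 150 + 280) = 6,680. DTI: 6,680 ÷ 15,350 = 43.5%, within the 45% cap
LTV = 9,500/11,000 = 86.4% ≤ 110%
Score 692 is in the 682–719 band; LTV 86.4% is in the ≤87% band → 9.65%.

9.65%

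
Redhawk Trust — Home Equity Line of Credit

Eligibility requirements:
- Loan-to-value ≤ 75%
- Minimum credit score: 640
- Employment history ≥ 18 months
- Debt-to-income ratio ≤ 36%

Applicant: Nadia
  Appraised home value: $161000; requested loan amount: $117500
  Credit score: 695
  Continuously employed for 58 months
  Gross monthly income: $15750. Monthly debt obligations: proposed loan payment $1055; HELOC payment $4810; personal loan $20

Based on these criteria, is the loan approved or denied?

Denied

LTV: 117,500 ÷ 161,000 = 73%, within 75% cap
Credit score 695 ≥ 640 (meets)
Employment 58 ≥ 18 months
Total monthly debts = (1,055 + 4,810 + 20) = 5,885. Debt-to-income = 5,885/15,750 = 37.4% — over 36% limit
Fails on DTI.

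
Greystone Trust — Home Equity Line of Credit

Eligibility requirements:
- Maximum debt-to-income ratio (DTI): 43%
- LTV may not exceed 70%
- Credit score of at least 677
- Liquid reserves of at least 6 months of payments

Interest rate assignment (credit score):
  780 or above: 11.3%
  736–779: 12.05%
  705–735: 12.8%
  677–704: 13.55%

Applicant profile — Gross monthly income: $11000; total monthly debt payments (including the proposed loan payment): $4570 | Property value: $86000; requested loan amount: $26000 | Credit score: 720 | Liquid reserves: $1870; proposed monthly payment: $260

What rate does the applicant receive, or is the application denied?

Approved at 12.8%

Credit score 720 ≥ 677 (meets minimum)
LTV = 26,000/86,000 = 30.2% ≤ 70%
DTI: 4,570 ÷ 11,000 = 41.5%, within the 43% cap
Liquid reserves cover 1,870/260 = 7.2 months — ≥ 6 required
All requirements met. Score 720 falls in the 705–735 tier → 12.8%.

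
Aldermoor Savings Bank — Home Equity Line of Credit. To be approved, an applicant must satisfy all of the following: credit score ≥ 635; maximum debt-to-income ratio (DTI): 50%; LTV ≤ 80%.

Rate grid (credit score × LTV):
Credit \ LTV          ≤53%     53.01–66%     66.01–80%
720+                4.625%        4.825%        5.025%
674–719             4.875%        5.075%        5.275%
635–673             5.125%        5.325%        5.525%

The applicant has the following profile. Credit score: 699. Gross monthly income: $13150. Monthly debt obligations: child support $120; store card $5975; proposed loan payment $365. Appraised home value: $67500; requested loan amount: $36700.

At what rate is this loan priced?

5.075%

Credit score 699 ≥ 635; Total monthly debts = (120 + 5,975 + 365) = 6,460. DTI = 6,460/13,150 = 49.1% ≤ 50%
LTV: 36,700 ÷ 67,500 = 54.4%, within 80% cap
Row: 699 falls in 674–719. Column: 54.4% falls in 53.01–66%. Rate = 5.075%.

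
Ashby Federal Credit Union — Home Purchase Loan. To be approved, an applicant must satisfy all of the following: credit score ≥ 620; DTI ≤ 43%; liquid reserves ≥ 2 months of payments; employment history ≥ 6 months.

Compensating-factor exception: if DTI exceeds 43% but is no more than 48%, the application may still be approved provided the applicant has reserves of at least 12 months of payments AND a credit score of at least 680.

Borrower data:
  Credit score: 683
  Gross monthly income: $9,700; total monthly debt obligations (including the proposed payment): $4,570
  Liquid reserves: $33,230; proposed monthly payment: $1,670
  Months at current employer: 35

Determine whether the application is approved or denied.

Approved

Credit score 683 ≥ 620 (meets base)
DTI: 4,570 ÷ 9,700 = 47.1%, over the 43% base limit.
Reserves = 33,230/1,670 = 19.9 months ≥ 2
Employment 35 ≥ 6 months
DTI 47.1% is within the 43%–48% exception band; checking compensating factors.
Reserves 19.9 ≥ 12 months; credit score 683 ≥ 680.
Both override conditions satisfied; DTI exception granted.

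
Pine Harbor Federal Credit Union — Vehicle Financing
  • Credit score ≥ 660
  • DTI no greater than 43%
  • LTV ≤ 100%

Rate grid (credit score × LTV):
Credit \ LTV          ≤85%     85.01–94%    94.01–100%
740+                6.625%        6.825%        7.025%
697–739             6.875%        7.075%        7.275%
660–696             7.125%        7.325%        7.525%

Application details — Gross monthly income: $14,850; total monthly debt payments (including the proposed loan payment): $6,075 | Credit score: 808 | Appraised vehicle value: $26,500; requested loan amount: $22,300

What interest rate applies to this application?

6.625%

Credit score 808 ≥ 660; Debt-to-income = 6,075/14,850 = 40.9% — meets 43% limit
LTV = 22,300/26,500 = 84.2% ≤ 100%
Score 808 is in the 740+ band; LTV 84.2% is in the ≤85% band → 6.625%.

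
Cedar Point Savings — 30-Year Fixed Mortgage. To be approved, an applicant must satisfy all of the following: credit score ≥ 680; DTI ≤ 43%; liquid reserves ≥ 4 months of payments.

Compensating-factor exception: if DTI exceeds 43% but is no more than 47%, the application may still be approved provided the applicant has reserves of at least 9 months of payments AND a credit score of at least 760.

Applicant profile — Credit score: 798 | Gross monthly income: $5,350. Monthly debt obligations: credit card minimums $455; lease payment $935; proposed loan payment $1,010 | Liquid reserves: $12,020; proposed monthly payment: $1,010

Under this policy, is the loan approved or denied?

Approved

Credit score 798 ≥ 680 (meets base)
Total debts = (455 + 935 + 1,010) = 2,400. DTI = 2,400/5,350 = 44.9% > 43% — standard DTI limit exceeded.
Reserves = 12,020/1,010 = 11.9 months ≥ 4
DTI 44.9% is within the 43%–47% exception band; checking compensating factors.
Override check — reserves: 11.9 mo (ok); score: 798 (ok).
Both compensating conditions met → exception applies.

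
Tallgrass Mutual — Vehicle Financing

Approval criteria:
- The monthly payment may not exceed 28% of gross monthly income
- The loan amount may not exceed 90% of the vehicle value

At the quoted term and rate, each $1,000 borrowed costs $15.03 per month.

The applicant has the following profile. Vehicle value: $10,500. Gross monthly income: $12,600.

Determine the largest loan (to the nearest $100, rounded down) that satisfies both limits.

Payment cap: 28% × $12,600 = $3,528/month.
At $15.03 per $1,000, that supports 3,528/15.03 × 1,000 ≈ $234,730 → $234,700.
LTV cap: 90% × $10,500 = $9,450 → $9,400.
Binding constraint: loan-to-value.

$9,400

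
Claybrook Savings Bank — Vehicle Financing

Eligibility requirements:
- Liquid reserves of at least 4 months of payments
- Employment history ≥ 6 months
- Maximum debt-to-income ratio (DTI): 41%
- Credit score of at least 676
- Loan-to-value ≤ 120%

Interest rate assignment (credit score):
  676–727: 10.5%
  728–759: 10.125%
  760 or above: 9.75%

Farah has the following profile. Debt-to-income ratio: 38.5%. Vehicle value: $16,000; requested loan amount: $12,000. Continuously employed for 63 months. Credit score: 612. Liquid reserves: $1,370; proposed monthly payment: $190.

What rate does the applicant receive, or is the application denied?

Denied

Credit score 612 < 676 (below minimum)
Reserves: 1,370 ÷ 190 = 7.2 months (meets 4-month minimum)
Debt-to-income 38.5% vs 41% cap — pass
Employment 63 ≥ 6 months
LTV: 12,000 ÷ 16,000 = 75%, within 120% cap
Not all requirements met → denied.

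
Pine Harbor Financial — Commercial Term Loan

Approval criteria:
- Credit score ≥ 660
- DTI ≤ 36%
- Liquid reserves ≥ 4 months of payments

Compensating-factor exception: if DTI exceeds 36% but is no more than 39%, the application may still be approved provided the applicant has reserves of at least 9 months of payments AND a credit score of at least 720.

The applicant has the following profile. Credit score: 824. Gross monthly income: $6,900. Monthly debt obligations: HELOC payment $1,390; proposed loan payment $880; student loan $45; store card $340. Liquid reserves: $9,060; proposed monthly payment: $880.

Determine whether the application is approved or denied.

Approved

Credit score 824 ≥ 660 (meets base)
Total debts = (1,390 + 880 + 45 + 340) = 2,655. DTI = 2,655/6,900 = 38.5% > 36% — standard DTI limit exceeded.
Liquid reserves cover 9,060/880 = 10.3 months — ≥ 4 required
38.5% falls in the override range (36%–39%), so the compensating-factor test applies.
Override check — reserves: 10.3 mo (ok); score: 824 (ok).
Both compensating conditions met → exception applies.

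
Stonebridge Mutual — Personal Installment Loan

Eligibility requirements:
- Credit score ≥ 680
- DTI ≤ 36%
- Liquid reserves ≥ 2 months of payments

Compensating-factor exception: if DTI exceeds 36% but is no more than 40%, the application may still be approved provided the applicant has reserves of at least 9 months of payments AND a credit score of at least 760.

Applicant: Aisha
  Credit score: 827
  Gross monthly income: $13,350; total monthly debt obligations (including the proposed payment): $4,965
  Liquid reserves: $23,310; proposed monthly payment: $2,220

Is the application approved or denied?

Approved

Credit score 827 ≥ 680 (meets base)
DTI: 4,965 ÷ 13,350 = 37.2%, over the 36% base limit.
Reserves: 23,310 ÷ 2,220 = 10.5 months (meets 2-month minimum)
37.2% falls in the override range (36%–40%), so the compensating-factor test applies.
Reserves 10.5 ≥ 9 months; credit score 827 ≥ 760.
Both override conditions satisfied; DTI exception granted.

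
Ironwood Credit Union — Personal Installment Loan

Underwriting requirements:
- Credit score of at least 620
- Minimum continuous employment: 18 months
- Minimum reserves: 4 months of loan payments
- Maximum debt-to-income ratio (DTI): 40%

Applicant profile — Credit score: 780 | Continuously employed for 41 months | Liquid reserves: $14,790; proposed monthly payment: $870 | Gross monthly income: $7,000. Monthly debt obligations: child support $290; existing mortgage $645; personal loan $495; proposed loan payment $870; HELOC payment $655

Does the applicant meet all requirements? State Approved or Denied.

Denied

Credit score 780 ≥ 620 (meets)
Employment 41 ≥ 18 months
Reserves: 14,790 ÷ 870 = 17.0 months (meets 4-month minimum)
Total monthly debts = (290 + 645 + 495 + 870 + 655) = 2,955. DTI = 2,955/7,000 = 42.2% > 40%
Fails on DTI.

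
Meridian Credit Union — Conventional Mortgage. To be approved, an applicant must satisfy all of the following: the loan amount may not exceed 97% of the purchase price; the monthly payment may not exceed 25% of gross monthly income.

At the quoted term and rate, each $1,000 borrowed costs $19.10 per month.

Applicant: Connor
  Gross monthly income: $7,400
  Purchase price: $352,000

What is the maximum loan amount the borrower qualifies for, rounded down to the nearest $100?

Payment cap: 25% × $7,400 = $1,850/month.
At $19.10 per $1,000, that supports 1,850/19.10 × 1,000 ≈ $96,858 → $96,800.
LTV cap: 97% × $352,000 = $341,440 → $341,400.
Binding constraint: payment-to-income.

$96,800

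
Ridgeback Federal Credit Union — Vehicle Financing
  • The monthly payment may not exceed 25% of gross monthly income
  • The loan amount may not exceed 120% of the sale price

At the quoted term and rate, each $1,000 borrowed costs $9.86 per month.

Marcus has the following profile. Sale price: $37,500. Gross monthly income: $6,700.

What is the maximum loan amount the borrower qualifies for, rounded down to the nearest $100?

$45,000

Payment cap: 25% × $6,700 = $1,675/month.
At $9.86 per $1,000, that supports 1,675/9.86 × 1,000 ≈ $169,878 → $169,800.
LTV cap: 120% × $37,500 = $45,000 → $45,000.
Binding constraint: loan-to-value.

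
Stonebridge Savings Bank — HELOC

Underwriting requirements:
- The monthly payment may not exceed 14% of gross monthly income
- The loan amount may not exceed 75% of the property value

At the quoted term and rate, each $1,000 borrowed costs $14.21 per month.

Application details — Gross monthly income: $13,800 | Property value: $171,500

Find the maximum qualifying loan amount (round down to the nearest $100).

Payment cap: 14% × $13,800 = $1,932/month.
At $14.21 per $1,000, that supports 1,932/14.21 × 1,000 ≈ $135,960 → $135,900.
LTV cap: 75% × $171,500 = $128,625 → $128,600.
Binding constraint: loan-to-value.

$128,600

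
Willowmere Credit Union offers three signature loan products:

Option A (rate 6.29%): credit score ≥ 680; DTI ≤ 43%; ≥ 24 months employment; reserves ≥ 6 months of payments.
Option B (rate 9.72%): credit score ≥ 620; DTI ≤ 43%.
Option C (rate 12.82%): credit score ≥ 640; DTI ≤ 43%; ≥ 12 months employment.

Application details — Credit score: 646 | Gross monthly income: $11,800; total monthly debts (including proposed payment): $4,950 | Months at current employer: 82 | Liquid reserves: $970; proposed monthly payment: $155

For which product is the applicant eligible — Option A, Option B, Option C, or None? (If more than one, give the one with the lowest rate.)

Option B

DTI = 4,950/11,800 = 41.9%.
Reserves = 970/155 = 6.3 months.
Option A: score 646 < 680; DTI 41.9% ≤ 43%; employment 82 ≥ 24 mo; reserves 6.3 ≥ 6 mo → does not qualify.
Option B: score 646 ≥ 620; DTI 41.9% ≤ 43% → qualifies.
Option C: score 646 ≥ 640; DTI 41.9% ≤ 43%; employment 82 ≥ 12 mo → qualifies.
Qualifying: Option B, Option C. Lowest rate is 9.72% → Option B.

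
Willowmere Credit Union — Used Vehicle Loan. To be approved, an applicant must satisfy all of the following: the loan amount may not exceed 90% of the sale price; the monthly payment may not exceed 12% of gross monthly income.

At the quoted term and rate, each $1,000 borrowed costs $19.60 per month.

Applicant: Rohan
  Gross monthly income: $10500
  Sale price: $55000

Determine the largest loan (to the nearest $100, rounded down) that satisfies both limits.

Payment cap: 12% × $10,500 = $1,260/month.
At $19.60 per $1,000, that supports 1,260/19.60 × 1,000 ≈ $64,285 → $64,200.
LTV cap: 90% × $55,000 = $49,500 → $49,500.
Binding constraint: loan-to-value.

$49,500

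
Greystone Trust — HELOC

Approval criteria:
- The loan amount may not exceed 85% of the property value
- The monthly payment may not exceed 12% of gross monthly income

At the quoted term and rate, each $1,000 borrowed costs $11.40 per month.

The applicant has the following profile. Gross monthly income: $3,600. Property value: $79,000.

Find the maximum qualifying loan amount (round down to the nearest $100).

$37,800

Payment cap: 12% × $3,600 = $432/month.
At $11.40 per $1,000, that supports 432/11.40 × 1,000 ≈ $37,894 → $37,800.
LTV cap: 85% × $79,000 = $67,150 → $67,100.
Binding constraint: payment-to-income.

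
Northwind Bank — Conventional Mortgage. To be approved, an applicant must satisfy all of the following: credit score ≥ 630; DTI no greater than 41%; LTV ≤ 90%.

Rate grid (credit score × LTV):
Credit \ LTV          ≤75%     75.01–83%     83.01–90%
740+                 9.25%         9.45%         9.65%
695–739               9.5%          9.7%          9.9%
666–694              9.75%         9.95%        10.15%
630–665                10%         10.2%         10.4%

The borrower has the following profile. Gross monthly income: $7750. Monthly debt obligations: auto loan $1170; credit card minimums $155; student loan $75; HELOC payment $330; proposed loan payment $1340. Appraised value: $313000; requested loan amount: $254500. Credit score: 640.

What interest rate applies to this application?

Credit score 640 ≥ 630; Total monthly debts = (1,170 + 155 + 75 + 330 + 1,340) = 3,070. DTI = 3,070/7,750 = 39.6% ≤ 41%
Loan-to-value = 254,500/313,000 = 81.3% — pass (90% max)
Credit 640 → row 630–665; LTV 81.3% → column 75.01–83%. Grid cell → 10.2%.

10.2%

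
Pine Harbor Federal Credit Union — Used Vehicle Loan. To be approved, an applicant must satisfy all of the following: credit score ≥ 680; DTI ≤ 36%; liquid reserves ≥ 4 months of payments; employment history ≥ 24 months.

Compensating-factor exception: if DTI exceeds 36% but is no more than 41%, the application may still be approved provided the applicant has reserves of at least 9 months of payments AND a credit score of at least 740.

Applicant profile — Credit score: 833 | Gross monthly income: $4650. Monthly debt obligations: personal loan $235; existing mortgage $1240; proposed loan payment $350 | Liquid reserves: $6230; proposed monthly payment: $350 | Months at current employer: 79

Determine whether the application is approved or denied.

Approved

Credit score 833 ≥ 680 (meets base)
Total debts = (235 + 1,240 + 350) = 1,825. DTI = 1,825/4,650 = 39.2% > 36% — standard DTI limit exceeded.
Liquid reserves cover 6,230/350 = 17.8 months — ≥ 4 required
Employment 79 ≥ 24 months
DTI 39.2% is within the 36%–41% exception band; checking compensating factors.
Override check — reserves: 17.8 mo (ok); score: 833 (ok).
Both override conditions satisfied; DTI exception granted.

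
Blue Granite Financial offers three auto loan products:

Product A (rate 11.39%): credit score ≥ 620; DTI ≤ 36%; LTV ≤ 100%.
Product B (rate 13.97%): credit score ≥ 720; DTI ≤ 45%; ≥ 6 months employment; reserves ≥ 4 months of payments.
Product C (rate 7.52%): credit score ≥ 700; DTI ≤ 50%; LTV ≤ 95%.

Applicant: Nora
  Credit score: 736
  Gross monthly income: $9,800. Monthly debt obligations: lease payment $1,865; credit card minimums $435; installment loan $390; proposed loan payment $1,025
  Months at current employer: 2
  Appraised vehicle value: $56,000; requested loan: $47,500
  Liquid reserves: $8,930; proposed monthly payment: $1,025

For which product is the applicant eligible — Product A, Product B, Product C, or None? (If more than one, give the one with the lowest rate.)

Total debts = (1,865 + 435 + 390 + 1,025) = 3,715; DTI = 3,715/9,800 = 37.9%.
LTV = 47,500/56,000 = 84.8%.
Reserves = 8,930/1,025 = 8.7 months.
Product A: score 736 ≥ 620; DTI 37.9% > 36%; LTV 84.8% ≤ 100% → does not qualify.
Product B: score 736 ≥ 720; DTI 37.9% ≤ 45%; employment 2 < 6 mo; reserves 8.7 ≥ 4 mo → does not qualify.
Product C: score 736 ≥ 700; DTI 37.9% ≤ 50%; LTV 84.8% ≤ 95% → qualifies.

Product C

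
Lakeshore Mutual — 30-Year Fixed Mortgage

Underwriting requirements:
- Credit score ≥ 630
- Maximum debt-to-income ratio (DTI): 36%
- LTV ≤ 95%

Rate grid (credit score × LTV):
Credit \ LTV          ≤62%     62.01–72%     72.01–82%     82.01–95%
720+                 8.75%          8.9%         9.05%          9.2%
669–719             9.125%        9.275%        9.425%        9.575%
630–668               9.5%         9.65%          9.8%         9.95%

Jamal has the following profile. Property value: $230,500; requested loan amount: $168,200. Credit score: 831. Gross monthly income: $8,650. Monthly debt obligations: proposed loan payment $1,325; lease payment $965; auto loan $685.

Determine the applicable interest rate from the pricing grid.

9.05%

Credit score 831 ≥ 630; Total monthly debts = (1,325 + 965 + 685) = 2,975. DTI = 2,975/8,650 = 34.4% ≤ 36%
LTV: 168,200 ÷ 230,500 = 73%, within 95% cap
Score 831 is in the 720+ band; LTV 73% is in the 72.01–82% band → 9.05%.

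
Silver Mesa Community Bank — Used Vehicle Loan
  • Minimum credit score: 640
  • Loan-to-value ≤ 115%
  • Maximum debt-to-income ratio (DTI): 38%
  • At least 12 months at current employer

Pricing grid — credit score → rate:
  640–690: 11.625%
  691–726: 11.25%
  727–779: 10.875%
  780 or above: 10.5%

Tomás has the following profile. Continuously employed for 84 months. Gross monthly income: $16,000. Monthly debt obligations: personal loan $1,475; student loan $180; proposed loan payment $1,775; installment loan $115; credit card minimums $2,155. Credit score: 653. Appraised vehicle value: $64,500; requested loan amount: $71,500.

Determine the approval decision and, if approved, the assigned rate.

Approved at 11.625%

Credit score 653 ≥ 640 (meets minimum)
Employment 84 ≥ 12 months
Loan-to-value = 71,500/64,500 = 110.9% — pass (115% max)
Total monthly debts = (1,475 + 180 + 1,775 + 115 + 2,155) = 5,700. DTI = 5,700/16,000 = 35.6% ≤ 38%
All requirements met. Score 653 falls in the 640–690 tier → 11.625%.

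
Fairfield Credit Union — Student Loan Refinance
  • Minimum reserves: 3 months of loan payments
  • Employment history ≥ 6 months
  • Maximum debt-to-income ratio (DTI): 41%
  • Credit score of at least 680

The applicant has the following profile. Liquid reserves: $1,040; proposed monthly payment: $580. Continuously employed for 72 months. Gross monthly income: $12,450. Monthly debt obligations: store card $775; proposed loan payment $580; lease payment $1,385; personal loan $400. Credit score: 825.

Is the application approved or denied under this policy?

Denied

Reserves = 1,040/580 = 1.8 months < 3
Employment 72 ≥ 6 months
Total monthly debts = (775 + 580 + 1,385 + 400) = 3,140. DTI: 3,140 ÷ 12,450 = 25.2%, within the 41% cap
Credit score 825 ≥ 680 (meets)
Fails on reserves.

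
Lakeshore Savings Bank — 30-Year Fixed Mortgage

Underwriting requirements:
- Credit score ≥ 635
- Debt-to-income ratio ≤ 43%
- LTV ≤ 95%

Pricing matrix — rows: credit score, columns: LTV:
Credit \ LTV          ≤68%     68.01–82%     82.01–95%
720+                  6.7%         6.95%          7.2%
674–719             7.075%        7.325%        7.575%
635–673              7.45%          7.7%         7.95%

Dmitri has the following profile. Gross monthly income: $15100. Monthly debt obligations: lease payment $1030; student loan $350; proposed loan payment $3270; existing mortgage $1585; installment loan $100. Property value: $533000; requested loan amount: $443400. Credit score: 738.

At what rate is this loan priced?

Credit score 738 ≥ 635; Total monthly debts = (1,030 + 350 + 3,270 + 1,585 + 100) = 6,335. Debt-to-income = 6,335/15,100 = 42% — meets 43% limit
LTV: 443,400 ÷ 533,000 = 83.2%, within 95% cap
Row: 738 falls in 720+. Column: 83.2% falls in 82.01–95%. Rate = 7.2%.

7.2%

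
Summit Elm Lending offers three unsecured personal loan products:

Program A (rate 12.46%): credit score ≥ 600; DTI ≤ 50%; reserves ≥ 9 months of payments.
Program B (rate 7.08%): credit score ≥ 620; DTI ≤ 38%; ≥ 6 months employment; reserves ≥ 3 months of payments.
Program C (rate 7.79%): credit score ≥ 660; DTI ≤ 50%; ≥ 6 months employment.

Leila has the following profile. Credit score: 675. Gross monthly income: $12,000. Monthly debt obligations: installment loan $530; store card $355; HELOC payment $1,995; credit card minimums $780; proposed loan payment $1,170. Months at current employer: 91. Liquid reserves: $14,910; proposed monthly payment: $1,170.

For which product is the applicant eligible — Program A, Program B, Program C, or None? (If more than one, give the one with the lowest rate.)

Program C

Total debts = (530 + 355 + 1,995 + 780 + 1,170) = 4,830; DTI = 4,830/12,000 = 40.2%.
Reserves = 14,910/1,170 = 12.7 months.
Program A: score 675 ≥ 600; DTI 40.2% ≤ 50%; reserves 12.7 ≥ 9 mo → qualifies.
Program B: score 675 ≥ 620; DTI 40.2% > 38%; employment 91 ≥ 6 mo; reserves 12.7 ≥ 3 mo → does not qualify.
Program C: score 675 ≥ 660; DTI 40.2% ≤ 50%; employment 91 ≥ 6 mo → qualifies.
Qualifying: Program A, Program C. Lowest rate is 7.79% → Program C.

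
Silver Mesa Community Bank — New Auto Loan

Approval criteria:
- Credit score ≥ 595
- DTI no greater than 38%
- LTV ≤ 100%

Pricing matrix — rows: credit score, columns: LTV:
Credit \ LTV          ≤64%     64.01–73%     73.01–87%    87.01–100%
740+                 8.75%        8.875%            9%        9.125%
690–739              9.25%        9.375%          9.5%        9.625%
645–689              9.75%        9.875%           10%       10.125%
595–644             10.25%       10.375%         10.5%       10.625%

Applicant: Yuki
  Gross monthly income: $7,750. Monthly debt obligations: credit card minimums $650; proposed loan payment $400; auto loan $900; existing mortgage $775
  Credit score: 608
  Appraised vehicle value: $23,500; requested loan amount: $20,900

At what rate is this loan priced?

Credit score 608 ≥ 595; Total monthly debts = (650 + 400 + 900 + 775) = 2,725. Debt-to-income = 2,725/7,750 = 35.2% — meets 38% limit
Loan-to-value = 20,900/23,500 = 88.9% — pass (100% max)
Score 608 is in the 595–644 band; LTV 88.9% is in the 87.01–100% band → 10.625%.

10.625%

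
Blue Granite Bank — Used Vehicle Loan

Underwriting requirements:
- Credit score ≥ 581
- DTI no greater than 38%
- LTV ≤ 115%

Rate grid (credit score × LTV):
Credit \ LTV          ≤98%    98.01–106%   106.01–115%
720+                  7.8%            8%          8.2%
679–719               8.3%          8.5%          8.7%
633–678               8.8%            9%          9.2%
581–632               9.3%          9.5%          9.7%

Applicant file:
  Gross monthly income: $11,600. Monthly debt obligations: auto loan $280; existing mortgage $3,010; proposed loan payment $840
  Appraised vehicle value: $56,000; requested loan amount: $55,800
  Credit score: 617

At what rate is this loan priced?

9.5%

Credit score 617 ≥ 581; Total monthly debts = (280 + 3,010 + 840) = 4,130. Debt-to-income = 4,130/11,600 = 35.6% — meets 38% limit
LTV: 55,800 ÷ 56,000 = 99.6%, within 115% cap
Score 617 is in the 581–632 band; LTV 99.6% is in the 98.01–106% band → 9.5%.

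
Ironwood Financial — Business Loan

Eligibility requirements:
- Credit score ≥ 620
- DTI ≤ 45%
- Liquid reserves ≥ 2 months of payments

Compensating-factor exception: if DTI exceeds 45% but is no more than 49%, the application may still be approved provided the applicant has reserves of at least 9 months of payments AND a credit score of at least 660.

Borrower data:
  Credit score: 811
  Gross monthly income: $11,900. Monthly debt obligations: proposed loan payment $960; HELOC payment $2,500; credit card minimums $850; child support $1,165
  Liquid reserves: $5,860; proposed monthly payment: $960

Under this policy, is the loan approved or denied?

Credit score 811 ≥ 620 (meets base)
Total debts = (960 + 2,500 + 850 + 1,165) = 5,475. DTI = 5,475/11,900 = 46% > 45% — standard DTI limit exceeded.
Reserves = 5,860/960 = 6.1 months ≥ 2
46% falls in the override range (45%–49%), so the compensating-factor test applies.
Reserves 6.1 < 9 months; credit score 811 ≥ 660.
Compensating-factor requirement not fully met.

Denied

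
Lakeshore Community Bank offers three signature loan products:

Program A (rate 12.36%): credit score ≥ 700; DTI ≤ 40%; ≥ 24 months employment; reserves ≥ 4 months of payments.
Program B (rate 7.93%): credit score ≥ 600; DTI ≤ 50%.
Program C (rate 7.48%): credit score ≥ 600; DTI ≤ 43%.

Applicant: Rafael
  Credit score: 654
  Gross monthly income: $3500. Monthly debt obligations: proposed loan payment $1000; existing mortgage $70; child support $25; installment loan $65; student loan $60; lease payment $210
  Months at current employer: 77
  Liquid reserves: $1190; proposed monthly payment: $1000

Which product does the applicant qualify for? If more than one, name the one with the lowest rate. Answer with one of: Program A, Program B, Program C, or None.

Total debts = (1,000 + 70 + 25 + 65 + 60 + 210) = 1,430; DTI = 1,430/3,500 = 40.9%.
Reserves = 1,190/1,000 = 1.2 months.
Program A: score 654 < 700; DTI 40.9% > 40%; employment 77 ≥ 24 mo; reserves 1.2 < 4 mo → does not qualify.
Program B: score 654 ≥ 600; DTI 40.9% ≤ 50% → qualifies.
Program C: score 654 ≥ 600; DTI 40.9% ≤ 43% → qualifies.
Qualifying: Program B, Program C. Lowest rate is 7.48% → Program C.

Program C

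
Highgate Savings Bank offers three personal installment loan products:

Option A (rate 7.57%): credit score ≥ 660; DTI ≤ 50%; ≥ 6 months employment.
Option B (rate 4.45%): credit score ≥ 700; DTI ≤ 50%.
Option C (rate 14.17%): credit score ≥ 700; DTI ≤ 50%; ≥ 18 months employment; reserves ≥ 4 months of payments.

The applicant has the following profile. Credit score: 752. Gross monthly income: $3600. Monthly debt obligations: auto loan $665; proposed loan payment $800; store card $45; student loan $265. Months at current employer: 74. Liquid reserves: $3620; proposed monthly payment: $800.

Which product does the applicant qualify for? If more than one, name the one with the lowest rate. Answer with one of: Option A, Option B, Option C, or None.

Option B

Total debts = (665 + 800 + 45 + 265) = 1,775; DTI = 1,775/3,600 = 49.3%.
Reserves = 3,620/800 = 4.5 months.
Option A: score 752 ≥ 660; DTI 49.3% ≤ 50%; employment 74 ≥ 6 mo → qualifies.
Option B: score 752 ≥ 700; DTI 49.3% ≤ 50% → qualifies.
Option C: score 752 ≥ 700; DTI 49.3% ≤ 50%; employment 74 ≥ 18 mo; reserves 4.5 ≥ 4 mo → qualifies.
Qualifying: Option A, Option B, Option C. Lowest rate is 4.45% → Option B.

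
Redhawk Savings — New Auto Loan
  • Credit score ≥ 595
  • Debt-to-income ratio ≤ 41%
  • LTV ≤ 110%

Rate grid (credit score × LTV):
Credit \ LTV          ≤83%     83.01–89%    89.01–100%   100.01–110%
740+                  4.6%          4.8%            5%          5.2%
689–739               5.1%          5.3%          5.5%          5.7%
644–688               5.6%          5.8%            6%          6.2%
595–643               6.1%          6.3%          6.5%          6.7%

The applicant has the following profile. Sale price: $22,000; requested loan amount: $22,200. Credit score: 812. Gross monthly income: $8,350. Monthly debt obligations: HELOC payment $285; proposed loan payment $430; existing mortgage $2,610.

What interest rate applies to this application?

Credit score 812 ≥ 595; Total monthly debts = (285 + 430 + 2,610) = 3,325. Debt-to-income = 3,325/8,350 = 39.8% — meets 41% limit
Loan-to-value = 22,200/22,000 = 100.9% — pass (110% max)
Score 812 is in the 740+ band; LTV 100.9% is in the 100.01–110% band → 5.2%.

5.2%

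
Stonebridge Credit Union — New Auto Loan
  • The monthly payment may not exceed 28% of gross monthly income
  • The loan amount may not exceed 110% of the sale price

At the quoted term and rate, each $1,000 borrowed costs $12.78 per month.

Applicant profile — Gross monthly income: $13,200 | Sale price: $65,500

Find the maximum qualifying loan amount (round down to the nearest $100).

$72,000

Payment cap: 28% × $13,200 = $3,696/month.
At $12.78 per $1,000, that supports 3,696/12.78 × 1,000 ≈ $289,201 → $289,200.
LTV cap: 110% × $65,500 = $72,050 → $72,000.
Binding constraint: loan-to-value.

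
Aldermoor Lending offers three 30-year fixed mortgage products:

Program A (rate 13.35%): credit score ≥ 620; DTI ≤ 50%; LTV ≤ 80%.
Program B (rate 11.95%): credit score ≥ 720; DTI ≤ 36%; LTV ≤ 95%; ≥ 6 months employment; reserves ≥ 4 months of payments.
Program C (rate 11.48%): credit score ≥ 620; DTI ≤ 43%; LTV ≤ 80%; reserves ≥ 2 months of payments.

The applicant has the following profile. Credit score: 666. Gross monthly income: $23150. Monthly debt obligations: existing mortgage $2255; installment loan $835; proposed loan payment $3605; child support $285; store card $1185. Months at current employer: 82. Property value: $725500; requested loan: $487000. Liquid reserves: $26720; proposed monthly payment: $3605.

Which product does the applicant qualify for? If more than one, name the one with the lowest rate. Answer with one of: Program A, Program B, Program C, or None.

Program C

Total debts = (2,255 + 835 + 3,605 + 285 + 1,185) = 8,165; DTI = 8,165/23,150 = 35.3%.
LTV = 487,000/725,500 = 67.1%.
Reserves = 26,720/3,605 = 7.4 months.
Program A: score 666 ≥ 620; DTI 35.3% ≤ 50%; LTV 67.1% ≤ 80% → qualifies.
Program B: score 666 < 720; DTI 35.3% ≤ 36%; LTV 67.1% ≤ 95%; employment 82 ≥ 6 mo; reserves 7.4 ≥ 4 mo → does not qualify.
Program C: score 666 ≥ 620; DTI 35.3% ≤ 43%; LTV 67.1% ≤ 80%; reserves 7.4 ≥ 2 mo → qualifies.
Qualifying: Program A, Program C. Lowest rate is 11.48% → Program C.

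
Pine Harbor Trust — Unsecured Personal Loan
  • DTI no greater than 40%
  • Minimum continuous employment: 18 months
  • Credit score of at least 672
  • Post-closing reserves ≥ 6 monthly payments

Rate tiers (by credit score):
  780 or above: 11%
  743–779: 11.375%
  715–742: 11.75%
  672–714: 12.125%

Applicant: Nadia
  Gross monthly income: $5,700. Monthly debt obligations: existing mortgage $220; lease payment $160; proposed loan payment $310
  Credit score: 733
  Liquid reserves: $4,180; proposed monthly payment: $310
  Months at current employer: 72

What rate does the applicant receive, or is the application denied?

Approved at 11.75%

Credit score 733 ≥ 672 (meets minimum)
Employment 72 ≥ 18 months
Total monthly debts = (220 + 160 + 310) = 690. Debt-to-income = 690/5,700 = 12.1% — meets 40% limit
Liquid reserves cover 4,180/310 = 13.5 months — ≥ 6 required
All requirements met. Score 733 falls in the 715–742 tier → 11.75%.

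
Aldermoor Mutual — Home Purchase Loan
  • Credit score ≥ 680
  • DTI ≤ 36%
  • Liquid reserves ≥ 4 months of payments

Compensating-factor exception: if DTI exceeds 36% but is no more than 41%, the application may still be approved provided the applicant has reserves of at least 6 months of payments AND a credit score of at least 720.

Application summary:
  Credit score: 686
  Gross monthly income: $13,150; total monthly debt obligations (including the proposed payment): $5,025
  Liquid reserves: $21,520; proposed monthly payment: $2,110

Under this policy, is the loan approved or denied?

Denied

Credit score 686 ≥ 680 (meets base)
DTI: 5,025 ÷ 13,150 = 38.2%, over the 36% base limit.
Reserves = 21,520/2,110 = 10.2 months ≥ 4
DTI 38.2% is within the 36%–41% exception band; checking compensating factors.
Reserves 10.2 ≥ 6 months; credit score 686 < 720.
Compensating-factor requirement not fully met.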